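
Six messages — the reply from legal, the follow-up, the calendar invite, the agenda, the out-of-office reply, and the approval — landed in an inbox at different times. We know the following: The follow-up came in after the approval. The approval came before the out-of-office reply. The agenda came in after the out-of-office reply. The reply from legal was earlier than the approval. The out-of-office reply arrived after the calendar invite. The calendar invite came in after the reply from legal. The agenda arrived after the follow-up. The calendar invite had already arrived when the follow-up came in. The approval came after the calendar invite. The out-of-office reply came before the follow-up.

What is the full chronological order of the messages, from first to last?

The constraints fix every adjacent pair, so only one ordering works:
the reply from legal → the calendar invite → the approval → the out-of-office reply → the follow-up → the agenda.

the reply from legal, the calendar invite, the approval, the out-of-office reply, the follow-up, the agenda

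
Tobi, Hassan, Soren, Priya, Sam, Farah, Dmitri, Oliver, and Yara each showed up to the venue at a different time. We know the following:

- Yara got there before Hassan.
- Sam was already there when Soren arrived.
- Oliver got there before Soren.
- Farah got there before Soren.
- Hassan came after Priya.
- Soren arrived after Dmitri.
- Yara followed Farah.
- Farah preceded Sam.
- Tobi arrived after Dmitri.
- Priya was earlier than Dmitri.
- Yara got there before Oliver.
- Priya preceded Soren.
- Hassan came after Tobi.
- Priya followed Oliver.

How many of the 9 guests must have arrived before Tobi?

5

Directly stated before Tobi: Dmitri.
Farah reaches Tobi via Farah → Yara → Oliver → Priya → Dmitri → Tobi.
Oliver reaches Tobi via Oliver → Priya → Dmitri → Tobi.
Priya reaches Tobi via Priya → Dmitri → Tobi.
Likewise Yara reaches Tobi by chaining the stated constraints.
That's Dmitri, Farah, Oliver, Priya, and Yara — 5 in all.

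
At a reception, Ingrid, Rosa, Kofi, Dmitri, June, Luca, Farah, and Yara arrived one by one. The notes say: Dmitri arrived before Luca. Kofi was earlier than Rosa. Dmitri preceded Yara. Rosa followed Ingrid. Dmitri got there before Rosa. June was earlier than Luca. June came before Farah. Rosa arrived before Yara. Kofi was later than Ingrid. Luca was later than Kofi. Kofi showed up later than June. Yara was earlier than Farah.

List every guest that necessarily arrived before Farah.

Dmitri, Ingrid, June, Kofi, Rosa, Yara

Directly stated before Farah: June and Yara.
Dmitri reaches Farah via Dmitri → Yara → Farah.
Ingrid reaches Farah via Ingrid → Rosa → Yara → Farah.
Kofi reaches Farah via Kofi → Rosa → Yara → Farah.
Likewise Rosa reaches Farah by chaining the stated constraints.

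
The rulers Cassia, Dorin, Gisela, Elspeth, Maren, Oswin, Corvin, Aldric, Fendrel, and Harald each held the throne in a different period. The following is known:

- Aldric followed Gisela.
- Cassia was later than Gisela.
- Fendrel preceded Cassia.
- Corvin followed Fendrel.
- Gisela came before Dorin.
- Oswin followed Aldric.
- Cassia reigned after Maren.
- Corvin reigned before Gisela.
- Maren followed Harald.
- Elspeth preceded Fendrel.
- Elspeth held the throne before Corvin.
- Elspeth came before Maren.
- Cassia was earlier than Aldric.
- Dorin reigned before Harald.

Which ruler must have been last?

Oswin

Every other ruler has a chain of constraints placing them before Oswin, so Oswin is last.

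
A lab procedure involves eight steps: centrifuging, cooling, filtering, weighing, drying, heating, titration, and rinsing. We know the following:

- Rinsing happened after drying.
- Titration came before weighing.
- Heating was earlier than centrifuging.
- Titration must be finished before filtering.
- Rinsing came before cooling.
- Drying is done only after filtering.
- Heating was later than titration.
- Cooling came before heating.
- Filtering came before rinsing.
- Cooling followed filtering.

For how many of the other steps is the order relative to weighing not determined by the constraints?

6

Forced before weighing: titration.
That leaves centrifuging, cooling, drying, filtering, heating, and rinsing with no forced order relative to weighing — 6.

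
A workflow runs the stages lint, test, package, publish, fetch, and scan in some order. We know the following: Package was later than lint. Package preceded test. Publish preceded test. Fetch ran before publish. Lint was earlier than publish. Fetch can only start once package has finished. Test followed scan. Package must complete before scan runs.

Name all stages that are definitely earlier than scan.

lint, package

Directly stated before scan: package.
Lint reaches scan via lint → package → scan.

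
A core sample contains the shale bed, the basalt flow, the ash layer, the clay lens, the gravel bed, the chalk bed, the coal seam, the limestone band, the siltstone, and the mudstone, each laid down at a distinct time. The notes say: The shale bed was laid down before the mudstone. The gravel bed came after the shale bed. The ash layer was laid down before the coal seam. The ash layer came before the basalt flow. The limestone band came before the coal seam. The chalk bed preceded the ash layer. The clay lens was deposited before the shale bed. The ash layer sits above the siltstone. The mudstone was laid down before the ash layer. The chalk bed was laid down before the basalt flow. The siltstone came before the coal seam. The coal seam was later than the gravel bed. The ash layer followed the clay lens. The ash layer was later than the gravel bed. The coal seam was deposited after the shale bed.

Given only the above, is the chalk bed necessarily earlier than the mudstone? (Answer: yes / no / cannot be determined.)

No chain of stated constraints runs from the chalk bed to the mudstone, and none runs from the mudstone to the chalk bed either.
So the relative order of the chalk bed and the mudstone is not fixed by the given facts.

cannot be determined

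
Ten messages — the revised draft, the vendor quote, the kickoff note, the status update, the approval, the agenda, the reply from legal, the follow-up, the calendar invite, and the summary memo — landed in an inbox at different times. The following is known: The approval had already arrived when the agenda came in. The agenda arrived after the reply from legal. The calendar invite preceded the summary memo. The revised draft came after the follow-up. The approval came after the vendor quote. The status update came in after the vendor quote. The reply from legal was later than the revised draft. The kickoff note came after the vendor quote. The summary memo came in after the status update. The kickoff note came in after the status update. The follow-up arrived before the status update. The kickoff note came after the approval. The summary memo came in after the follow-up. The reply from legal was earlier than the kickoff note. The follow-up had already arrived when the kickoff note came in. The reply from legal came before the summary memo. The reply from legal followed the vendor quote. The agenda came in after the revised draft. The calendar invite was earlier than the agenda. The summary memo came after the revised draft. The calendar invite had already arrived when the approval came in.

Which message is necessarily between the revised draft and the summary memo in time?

the reply from legal

Tracing the constraints gives the revised draft → the reply from legal → the summary memo, so the reply from legal sits after the revised draft and before the summary memo.
No other message is forced both after the revised draft and before the summary memo.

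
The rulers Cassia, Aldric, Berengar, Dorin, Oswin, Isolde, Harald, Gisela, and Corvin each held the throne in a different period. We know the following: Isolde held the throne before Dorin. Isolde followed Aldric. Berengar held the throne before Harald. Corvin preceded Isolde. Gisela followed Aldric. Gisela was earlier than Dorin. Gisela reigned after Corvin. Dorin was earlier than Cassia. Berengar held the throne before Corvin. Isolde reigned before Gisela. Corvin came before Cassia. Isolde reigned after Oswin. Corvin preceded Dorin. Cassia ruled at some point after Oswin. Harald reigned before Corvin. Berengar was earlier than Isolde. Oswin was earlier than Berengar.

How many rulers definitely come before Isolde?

Directly stated before Isolde: Aldric, Berengar, Corvin, and Oswin.
Harald reaches Isolde via Harald → Corvin → Isolde.
No chain forces Gisela (or any of the others) ahead of Isolde.
That's Aldric, Berengar, Corvin, Harald, and Oswin — 5 in all.

5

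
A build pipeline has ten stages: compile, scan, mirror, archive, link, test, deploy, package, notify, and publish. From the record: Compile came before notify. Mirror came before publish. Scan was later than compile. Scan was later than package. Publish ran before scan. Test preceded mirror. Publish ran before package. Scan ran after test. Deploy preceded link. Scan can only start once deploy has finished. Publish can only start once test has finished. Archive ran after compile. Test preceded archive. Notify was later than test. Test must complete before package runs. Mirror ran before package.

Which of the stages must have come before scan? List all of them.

Directly stated before scan: compile, deploy, package, publish, and test.
Mirror reaches scan via mirror → package → scan.
No chain forces notify (or any of the others) ahead of scan.

compile, deploy, mirror, package, publish, test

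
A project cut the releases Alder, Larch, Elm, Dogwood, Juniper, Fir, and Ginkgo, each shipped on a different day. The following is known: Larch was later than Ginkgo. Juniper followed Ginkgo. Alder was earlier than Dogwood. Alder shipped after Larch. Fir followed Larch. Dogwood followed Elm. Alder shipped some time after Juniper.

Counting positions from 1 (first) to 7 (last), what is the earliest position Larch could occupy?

Ginkgo must come before Larch — 1 forced predecessor.
Nothing else is forced ahead of Larch, so its earliest slot is position 1 + 1 = 2.

2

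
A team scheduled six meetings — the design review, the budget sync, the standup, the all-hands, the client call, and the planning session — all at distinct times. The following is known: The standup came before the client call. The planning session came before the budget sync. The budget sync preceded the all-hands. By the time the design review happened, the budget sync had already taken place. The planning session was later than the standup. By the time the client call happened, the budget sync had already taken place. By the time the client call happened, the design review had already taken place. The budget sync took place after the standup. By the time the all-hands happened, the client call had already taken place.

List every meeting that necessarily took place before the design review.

Directly stated before the design review: the budget sync.
The planning session reaches the design review via the planning session → the budget sync → the design review.
The standup reaches the design review via the standup → the budget sync → the design review.

the budget sync, the planning session, the standup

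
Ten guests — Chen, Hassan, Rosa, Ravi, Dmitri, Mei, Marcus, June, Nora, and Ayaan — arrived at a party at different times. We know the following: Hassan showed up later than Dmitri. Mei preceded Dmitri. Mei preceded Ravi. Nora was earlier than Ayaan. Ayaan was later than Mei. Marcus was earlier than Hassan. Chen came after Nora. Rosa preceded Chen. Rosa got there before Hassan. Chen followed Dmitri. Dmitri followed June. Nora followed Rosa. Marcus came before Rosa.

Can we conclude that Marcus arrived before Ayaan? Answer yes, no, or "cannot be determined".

yes

Chain the constraints: Marcus → Rosa → Nora → Ayaan. Each link is directly stated, so Marcus comes before Ayaan.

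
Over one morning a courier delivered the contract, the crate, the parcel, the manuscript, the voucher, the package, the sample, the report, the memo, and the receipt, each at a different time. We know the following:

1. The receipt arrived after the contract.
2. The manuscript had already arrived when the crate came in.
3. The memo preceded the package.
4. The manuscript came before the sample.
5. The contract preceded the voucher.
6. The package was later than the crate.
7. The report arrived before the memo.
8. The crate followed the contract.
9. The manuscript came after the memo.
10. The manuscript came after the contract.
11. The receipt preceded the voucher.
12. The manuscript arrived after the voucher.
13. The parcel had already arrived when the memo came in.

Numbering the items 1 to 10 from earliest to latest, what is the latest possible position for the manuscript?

The manuscript must come before the crate, the package, and the sample — 3 items forced after it.
Everything else can be placed before the manuscript in some valid order, so the manuscript can sit as late as position 10 − 3 = 7.

7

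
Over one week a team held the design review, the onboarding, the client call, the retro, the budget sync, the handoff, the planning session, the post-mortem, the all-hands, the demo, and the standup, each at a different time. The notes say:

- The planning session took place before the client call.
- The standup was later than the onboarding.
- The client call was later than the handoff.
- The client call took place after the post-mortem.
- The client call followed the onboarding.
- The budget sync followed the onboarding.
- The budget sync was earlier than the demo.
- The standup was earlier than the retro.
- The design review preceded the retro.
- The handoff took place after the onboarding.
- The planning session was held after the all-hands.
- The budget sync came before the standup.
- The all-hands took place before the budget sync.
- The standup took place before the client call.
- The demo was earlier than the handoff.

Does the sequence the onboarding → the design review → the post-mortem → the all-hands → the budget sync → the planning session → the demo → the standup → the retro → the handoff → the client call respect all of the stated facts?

Check each stated constraint against the proposed order — e.g. the onboarding is ahead of the handoff; the onboarding is ahead of the client call. Every pair is in the required order; nothing is violated.

yes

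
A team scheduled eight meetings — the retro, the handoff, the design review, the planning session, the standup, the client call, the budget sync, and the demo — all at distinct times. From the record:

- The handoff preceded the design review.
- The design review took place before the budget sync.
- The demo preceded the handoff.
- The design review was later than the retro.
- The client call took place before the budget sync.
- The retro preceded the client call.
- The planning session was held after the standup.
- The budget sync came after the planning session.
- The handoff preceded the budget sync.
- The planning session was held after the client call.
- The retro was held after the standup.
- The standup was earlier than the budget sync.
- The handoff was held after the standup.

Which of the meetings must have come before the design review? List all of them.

Directly stated before the design review: the handoff and the retro.
The demo reaches the design review via the demo → the handoff → the design review.
The standup reaches the design review via the standup → the retro → the design review.
No chain forces the budget sync (or any of the others) ahead of the design review.

the demo, the handoff, the retro, the standup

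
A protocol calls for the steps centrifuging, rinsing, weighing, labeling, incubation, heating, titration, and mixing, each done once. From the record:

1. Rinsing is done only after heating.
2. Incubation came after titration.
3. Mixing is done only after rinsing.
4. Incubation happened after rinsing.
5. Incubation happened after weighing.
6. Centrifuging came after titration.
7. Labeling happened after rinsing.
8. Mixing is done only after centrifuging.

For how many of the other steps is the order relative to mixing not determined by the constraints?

3

Forced before mixing: centrifuging, heating, rinsing, and titration.
That leaves incubation, labeling, and weighing with no forced order relative to mixing — 3.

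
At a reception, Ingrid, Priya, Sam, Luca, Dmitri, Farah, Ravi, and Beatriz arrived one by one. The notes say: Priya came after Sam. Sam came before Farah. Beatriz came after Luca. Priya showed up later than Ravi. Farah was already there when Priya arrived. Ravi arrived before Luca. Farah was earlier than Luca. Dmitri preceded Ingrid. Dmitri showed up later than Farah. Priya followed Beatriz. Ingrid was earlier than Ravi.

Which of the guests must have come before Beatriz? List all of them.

Dmitri, Farah, Ingrid, Luca, Ravi, Sam

Directly stated before Beatriz: Luca.
Dmitri reaches Beatriz via Dmitri → Ingrid → Ravi → Luca → Beatriz.
Farah reaches Beatriz via Farah → Luca → Beatriz.
Ingrid reaches Beatriz via Ingrid → Ravi → Luca → Beatriz.
Likewise Ravi and Sam each reach Beatriz by chaining the stated constraints.
No chain forces Priya ahead of Beatriz.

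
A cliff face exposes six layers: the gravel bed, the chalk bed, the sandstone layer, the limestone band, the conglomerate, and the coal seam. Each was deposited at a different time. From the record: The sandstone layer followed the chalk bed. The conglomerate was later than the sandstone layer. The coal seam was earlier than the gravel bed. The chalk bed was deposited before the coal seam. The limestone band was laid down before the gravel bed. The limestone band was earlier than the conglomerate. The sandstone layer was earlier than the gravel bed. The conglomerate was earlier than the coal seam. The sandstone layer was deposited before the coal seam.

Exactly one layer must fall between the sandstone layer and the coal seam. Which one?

Tracing the constraints gives the sandstone layer → the conglomerate → the coal seam, so the conglomerate sits after the sandstone layer and before the coal seam.
No other layer is forced both after the sandstone layer and before the coal seam.

the conglomerate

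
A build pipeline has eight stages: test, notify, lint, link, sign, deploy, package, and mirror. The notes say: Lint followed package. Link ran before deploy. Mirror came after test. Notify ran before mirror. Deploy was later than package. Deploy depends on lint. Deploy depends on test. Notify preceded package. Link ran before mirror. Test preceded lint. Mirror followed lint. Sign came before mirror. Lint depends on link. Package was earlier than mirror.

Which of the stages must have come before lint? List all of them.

link, notify, package, test

Directly stated before lint: link, package, and test.
Notify reaches lint via notify → package → lint.
No chain forces sign (or any of the others) ahead of lint.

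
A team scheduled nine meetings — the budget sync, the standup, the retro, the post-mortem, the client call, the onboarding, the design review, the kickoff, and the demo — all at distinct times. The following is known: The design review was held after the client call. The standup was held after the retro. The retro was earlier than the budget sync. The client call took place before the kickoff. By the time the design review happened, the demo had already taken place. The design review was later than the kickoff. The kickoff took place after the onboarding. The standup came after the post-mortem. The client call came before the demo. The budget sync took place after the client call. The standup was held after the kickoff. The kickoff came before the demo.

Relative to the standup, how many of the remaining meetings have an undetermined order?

3

Forced before the standup: the client call, the kickoff, the onboarding, the post-mortem, and the retro.
That leaves the budget sync, the demo, and the design review with no forced order relative to the standup — 3.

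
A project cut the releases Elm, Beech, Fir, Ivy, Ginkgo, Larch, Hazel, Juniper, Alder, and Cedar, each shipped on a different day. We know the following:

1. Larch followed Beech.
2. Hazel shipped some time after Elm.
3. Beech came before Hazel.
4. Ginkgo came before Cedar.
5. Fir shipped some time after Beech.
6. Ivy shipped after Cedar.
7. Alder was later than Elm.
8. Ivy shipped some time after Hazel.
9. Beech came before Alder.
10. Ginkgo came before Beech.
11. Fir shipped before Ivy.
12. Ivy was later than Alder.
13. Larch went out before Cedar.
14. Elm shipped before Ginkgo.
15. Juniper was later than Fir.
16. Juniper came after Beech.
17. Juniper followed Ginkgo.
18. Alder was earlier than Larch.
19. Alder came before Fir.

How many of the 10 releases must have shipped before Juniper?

Directly stated before Juniper: Beech, Fir, and Ginkgo.
Alder reaches Juniper via Alder → Fir → Juniper.
Elm reaches Juniper via Elm → Ginkgo → Juniper.
No chain forces Cedar (or any of the others) ahead of Juniper.
That's Alder, Beech, Elm, Fir, and Ginkgo — 5 in all.

5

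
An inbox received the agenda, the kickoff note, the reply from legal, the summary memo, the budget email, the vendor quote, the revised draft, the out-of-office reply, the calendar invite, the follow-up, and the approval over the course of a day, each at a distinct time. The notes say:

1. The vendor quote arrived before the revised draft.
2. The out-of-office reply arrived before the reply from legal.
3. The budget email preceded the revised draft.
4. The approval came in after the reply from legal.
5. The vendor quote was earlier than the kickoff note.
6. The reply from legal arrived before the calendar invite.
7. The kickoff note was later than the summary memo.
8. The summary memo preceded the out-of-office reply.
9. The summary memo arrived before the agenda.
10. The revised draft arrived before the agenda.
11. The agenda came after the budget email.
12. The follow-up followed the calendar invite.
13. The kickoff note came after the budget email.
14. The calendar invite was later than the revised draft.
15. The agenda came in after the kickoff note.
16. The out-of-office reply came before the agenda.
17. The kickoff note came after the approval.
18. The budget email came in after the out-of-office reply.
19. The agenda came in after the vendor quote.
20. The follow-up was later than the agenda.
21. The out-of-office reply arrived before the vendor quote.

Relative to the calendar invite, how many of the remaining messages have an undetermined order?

Forced before the calendar invite: the budget email, the out-of-office reply, the reply from legal, the revised draft, the summary memo, and the vendor quote; forced after the calendar invite: the follow-up.
That leaves the agenda, the approval, and the kickoff note with no forced order relative to the calendar invite — 3.

3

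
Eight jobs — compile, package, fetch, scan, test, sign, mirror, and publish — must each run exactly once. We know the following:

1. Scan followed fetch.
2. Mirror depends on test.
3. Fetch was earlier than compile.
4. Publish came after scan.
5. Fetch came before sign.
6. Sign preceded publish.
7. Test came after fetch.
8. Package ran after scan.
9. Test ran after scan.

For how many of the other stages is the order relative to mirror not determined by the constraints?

Forced before mirror: fetch, scan, and test.
That leaves compile, package, publish, and sign with no forced order relative to mirror — 4.

4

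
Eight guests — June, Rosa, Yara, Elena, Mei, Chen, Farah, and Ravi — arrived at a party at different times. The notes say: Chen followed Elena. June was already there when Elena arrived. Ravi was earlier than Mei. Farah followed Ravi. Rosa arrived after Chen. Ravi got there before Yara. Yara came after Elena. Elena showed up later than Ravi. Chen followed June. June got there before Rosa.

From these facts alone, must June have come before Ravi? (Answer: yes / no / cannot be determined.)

cannot be determined

No chain of stated constraints runs from June to Ravi, and none runs from Ravi to June either.
So the relative order of June and Ravi is not fixed by the given facts.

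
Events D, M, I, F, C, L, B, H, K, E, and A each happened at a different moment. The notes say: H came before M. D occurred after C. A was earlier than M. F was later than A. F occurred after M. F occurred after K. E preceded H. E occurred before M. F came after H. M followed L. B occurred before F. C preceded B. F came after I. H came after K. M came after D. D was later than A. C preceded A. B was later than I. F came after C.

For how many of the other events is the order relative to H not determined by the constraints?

Forced before H: E and K; forced after H: F and M.
That leaves A, B, C, D, I, and L with no forced order relative to H — 6.

6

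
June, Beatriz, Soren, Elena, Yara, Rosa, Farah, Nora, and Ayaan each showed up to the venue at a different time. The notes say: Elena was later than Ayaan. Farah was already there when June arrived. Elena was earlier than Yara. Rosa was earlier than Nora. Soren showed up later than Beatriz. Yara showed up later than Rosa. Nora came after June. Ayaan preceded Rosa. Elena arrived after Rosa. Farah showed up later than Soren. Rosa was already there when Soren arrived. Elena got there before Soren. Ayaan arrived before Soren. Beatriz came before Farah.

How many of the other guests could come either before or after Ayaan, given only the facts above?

1

Forced after Ayaan: Elena, Farah, June, Nora, Rosa, Soren, and Yara.
That leaves Beatriz with no forced order relative to Ayaan — 1.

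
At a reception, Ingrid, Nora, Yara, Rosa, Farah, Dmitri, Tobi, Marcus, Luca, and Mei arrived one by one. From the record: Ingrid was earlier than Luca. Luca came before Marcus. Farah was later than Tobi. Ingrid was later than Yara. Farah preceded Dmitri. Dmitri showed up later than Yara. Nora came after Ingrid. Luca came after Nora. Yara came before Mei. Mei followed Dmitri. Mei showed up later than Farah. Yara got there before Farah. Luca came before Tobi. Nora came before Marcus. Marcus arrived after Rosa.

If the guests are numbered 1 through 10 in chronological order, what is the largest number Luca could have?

Luca must come before Dmitri, Farah, Marcus, Mei, and Tobi — 5 guests forced after them.
Everything else can be placed before Luca in some valid order, so Luca can sit as late as position 10 − 5 = 5.

5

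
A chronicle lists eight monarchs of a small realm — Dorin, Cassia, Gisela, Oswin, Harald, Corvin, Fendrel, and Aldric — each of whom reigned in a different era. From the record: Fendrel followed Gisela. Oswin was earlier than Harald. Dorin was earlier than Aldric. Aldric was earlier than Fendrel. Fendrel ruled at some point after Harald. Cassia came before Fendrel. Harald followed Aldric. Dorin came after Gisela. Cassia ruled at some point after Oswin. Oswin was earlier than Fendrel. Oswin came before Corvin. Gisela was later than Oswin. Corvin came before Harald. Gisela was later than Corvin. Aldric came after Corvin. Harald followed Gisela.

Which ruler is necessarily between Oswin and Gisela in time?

Tracing the constraints gives Oswin → Corvin → Gisela, so Corvin sits after Oswin and before Gisela.
No other ruler is forced both after Oswin and before Gisela.

Corvin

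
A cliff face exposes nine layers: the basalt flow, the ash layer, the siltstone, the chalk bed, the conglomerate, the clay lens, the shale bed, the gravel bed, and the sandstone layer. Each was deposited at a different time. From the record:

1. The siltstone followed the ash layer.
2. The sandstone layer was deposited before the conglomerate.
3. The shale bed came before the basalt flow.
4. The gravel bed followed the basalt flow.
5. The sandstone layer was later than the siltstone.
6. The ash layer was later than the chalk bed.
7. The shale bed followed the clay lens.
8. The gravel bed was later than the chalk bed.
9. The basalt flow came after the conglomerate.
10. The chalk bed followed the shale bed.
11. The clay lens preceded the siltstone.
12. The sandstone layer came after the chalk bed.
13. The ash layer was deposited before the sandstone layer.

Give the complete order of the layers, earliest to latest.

The constraints fix every adjacent pair, so only one ordering works:
the clay lens → the shale bed → the chalk bed → the ash layer → the siltstone → the sandstone layer → the conglomerate → the basalt flow → the gravel bed.

the clay lens, the shale bed, the chalk bed, the ash layer, the siltstone, the sandstone layer, the conglomerate, the basalt flow, the gravel bed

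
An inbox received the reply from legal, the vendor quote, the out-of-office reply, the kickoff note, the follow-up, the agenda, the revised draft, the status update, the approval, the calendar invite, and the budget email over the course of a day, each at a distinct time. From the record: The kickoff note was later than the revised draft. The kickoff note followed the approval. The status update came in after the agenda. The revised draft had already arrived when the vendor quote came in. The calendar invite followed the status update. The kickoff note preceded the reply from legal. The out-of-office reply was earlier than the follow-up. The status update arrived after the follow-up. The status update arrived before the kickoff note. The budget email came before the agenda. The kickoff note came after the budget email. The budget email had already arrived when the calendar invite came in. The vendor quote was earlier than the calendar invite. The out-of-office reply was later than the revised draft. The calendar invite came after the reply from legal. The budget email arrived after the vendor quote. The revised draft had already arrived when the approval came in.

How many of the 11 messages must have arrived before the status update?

6

Directly stated before the status update: the agenda and the follow-up.
The budget email reaches the status update via the budget email → the agenda → the status update.
The out-of-office reply reaches the status update via the out-of-office reply → the follow-up → the status update.
The revised draft reaches the status update via the revised draft → the out-of-office reply → the follow-up → the status update.
Likewise the vendor quote reaches the status update by chaining the stated constraints.
No chain forces the kickoff note (or any of the others) ahead of the status update.
That's the agenda, the budget email, the follow-up, the out-of-office reply, the revised draft, and the vendor quote — 6 in all.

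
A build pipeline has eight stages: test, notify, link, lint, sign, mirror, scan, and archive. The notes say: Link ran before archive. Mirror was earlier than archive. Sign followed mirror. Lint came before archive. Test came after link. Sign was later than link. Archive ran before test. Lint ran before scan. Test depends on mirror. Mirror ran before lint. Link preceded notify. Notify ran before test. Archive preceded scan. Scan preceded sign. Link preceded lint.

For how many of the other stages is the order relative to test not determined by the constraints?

Forced before test: archive, link, lint, mirror, and notify.
That leaves scan and sign with no forced order relative to test — 2.

2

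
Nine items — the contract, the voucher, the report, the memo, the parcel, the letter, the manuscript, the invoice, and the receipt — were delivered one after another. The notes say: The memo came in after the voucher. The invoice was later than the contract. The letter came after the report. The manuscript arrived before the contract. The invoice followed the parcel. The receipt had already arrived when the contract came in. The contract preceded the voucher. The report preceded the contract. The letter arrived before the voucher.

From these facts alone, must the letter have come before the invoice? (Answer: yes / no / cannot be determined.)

No chain of stated constraints runs from the letter to the invoice, and none runs from the invoice to the letter either.
So the relative order of the letter and the invoice is not fixed by the given facts.

cannot be determined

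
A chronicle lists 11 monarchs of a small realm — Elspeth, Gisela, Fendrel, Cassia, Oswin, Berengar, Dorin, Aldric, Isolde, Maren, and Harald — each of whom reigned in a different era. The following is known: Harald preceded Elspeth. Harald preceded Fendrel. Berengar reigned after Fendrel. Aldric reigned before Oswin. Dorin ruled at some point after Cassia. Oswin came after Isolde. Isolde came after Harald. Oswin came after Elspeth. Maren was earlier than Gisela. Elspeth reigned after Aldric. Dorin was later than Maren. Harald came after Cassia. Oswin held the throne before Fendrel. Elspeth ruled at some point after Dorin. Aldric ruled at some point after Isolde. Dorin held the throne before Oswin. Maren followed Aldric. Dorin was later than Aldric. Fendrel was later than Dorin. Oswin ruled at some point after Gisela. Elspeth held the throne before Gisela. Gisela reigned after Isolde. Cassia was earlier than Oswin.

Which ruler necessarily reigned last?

Berengar

Every other ruler has a chain of constraints placing them before Berengar, so Berengar is last.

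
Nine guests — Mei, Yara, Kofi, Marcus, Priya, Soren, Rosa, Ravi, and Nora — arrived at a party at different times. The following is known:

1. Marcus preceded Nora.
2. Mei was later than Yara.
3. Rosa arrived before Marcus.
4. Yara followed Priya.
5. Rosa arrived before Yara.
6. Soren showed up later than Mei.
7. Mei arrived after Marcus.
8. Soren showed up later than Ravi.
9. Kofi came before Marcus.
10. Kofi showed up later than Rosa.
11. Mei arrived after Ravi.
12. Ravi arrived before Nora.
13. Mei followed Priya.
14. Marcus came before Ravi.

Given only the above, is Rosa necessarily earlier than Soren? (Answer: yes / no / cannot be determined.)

Chain the constraints: Rosa → Yara → Mei → Soren. Each link is directly stated, so Rosa comes before Soren.

yes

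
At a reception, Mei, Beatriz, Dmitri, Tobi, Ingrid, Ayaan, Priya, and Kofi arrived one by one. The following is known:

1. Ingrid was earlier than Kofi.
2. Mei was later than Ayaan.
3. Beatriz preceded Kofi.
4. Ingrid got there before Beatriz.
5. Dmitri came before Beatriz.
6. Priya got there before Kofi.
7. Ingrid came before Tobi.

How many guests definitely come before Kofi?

Directly stated before Kofi: Beatriz, Ingrid, and Priya.
Dmitri reaches Kofi via Dmitri → Beatriz → Kofi.
No chain forces Tobi (or any of the others) ahead of Kofi.
That's Beatriz, Dmitri, Ingrid, and Priya — 4 in all.

4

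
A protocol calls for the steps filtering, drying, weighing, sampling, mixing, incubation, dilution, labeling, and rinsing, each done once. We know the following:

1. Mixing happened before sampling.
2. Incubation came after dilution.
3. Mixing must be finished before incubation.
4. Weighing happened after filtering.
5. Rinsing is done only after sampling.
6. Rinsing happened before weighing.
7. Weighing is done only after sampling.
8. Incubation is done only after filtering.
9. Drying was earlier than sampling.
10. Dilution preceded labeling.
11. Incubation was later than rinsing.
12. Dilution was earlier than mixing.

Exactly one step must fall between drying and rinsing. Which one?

Tracing the constraints gives drying → sampling → rinsing, so sampling sits after drying and before rinsing.
No other step is forced both after drying and before rinsing.

sampling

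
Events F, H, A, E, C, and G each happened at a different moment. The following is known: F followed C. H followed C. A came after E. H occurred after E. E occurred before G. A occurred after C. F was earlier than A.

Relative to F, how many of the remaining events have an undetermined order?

Forced before F: C; forced after F: A.
That leaves E, G, and H with no forced order relative to F — 3.

3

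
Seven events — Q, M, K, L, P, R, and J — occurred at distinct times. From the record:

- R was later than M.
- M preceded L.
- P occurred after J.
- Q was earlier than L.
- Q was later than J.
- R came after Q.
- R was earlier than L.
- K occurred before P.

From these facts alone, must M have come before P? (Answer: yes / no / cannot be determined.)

cannot be determined

No chain of stated constraints runs from M to P, and none runs from P to M either.
So the relative order of M and P is not fixed by the given facts.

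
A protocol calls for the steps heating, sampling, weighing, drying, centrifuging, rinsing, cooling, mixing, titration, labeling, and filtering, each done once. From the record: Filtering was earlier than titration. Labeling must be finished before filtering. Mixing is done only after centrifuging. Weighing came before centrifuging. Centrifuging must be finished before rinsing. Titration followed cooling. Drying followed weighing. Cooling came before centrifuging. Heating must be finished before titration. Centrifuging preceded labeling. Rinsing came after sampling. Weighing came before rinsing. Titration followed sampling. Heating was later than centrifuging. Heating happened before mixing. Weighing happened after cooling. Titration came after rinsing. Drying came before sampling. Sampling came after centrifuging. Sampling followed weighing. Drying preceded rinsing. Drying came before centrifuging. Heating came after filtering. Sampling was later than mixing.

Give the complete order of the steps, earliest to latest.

cooling, weighing, drying, centrifuging, labeling, filtering, heating, mixing, sampling, rinsing, titration

The constraints fix every adjacent pair, so only one ordering works:
cooling → weighing → drying → centrifuging → labeling → filtering → heating → mixing → sampling → rinsing → titration.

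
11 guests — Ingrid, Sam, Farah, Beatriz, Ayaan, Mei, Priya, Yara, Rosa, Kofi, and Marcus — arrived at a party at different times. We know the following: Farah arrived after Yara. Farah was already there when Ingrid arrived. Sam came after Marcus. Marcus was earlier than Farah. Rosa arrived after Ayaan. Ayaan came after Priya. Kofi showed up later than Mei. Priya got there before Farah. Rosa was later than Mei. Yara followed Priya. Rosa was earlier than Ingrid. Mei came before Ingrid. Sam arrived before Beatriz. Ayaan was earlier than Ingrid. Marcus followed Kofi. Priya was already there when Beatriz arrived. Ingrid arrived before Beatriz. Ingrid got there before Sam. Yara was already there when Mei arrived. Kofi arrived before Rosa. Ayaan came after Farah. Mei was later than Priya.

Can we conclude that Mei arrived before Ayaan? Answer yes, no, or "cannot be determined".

yes

Chain the constraints: Mei → Kofi → Marcus → Farah → Ayaan. Each link is directly stated, so Mei comes before Ayaan.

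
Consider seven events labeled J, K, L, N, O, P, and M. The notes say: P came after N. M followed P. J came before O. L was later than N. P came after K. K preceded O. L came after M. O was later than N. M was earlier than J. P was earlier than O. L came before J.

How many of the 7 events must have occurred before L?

4

Directly stated before L: M and N.
K reaches L via K → P → M → L.
P reaches L via P → M → L.
No chain forces J (or any of the others) ahead of L.
That's K, M, N, and P — 4 in all.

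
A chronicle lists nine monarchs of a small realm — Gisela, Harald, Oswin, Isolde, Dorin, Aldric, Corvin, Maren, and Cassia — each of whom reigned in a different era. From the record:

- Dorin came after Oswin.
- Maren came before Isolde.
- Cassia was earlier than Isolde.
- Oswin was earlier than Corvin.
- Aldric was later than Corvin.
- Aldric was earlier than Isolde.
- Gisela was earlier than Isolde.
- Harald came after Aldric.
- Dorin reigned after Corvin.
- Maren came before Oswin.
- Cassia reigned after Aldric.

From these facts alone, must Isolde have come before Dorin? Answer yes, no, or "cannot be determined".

cannot be determined

No chain of stated constraints runs from Isolde to Dorin, and none runs from Dorin to Isolde either.
So the relative order of Isolde and Dorin is not fixed by the given facts.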